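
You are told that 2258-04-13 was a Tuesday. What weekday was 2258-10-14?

Thursday

April 2258: 30 − 13 = 17 days remain.
Then May (31), June (30), July (31), August (31), September (30): 31 + 30 + 31 + 31 + 30 = 153 days.
October 1–14, 2258: 14 days.
Total: 17 + 153 + 14 = 184 days.
184 mod 7 = 2, so 2 days after Tuesday is Thursday.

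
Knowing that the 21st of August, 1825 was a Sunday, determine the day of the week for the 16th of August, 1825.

Count forward from the earlier date (August 16, 1825) to the later (August 21, 1825):
Within August 1825: 21 − 16 = 5 days.
5 mod 7 = 5, so 5 days before Sunday is Tuesday.

Tuesday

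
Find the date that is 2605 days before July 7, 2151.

May 19, 2144

Count 2605 days before July 7, 2151:
From May 19, 2144 to May 19, 2151: 7 years, of which 1 contains a Feb 29 — 6×365 + 1×366 = 2556 days.
May 2151: 31 − 19 = 12 days remain.
Then June (30): 30 days.
July 1–7, 2151: 7 days.
Residual: 49 days.
Total: 2605 days.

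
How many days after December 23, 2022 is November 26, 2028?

Day-of-year of December 23, 2022: 357.
Day-of-year of November 26, 2028: 331.
2022 has 365 days, so 365 − 357 = 8 days remain in 2022.
Full years: 2023: 365; 2024: 366; 2025: 365; 2026: 365; 2027: 365. Sum = 1826.
Total: 8 + 1826 + 331 = 2165 days.

2165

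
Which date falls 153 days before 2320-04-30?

2319-11-29

Count 153 days before April 30, 2320:
November 2319: 30 − 29 = 1 day remains.
Then December (31), January (31), February 2320 (29), March (31): 31 + 31 + 29 + 31 = 122 days.
April 1–30, 2320: 30 days.
Total: 1 + 122 + 30 = 153 days.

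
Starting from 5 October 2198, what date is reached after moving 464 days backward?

28 June 2197

Count 464 days before October 5, 2198:
June 2197: 30 − 28 = 2 days remain.
Then 15 full months totalling 457 days.
October 1–5, 2198: 5 days.
Total: 2 + 457 + 5 = 464 days.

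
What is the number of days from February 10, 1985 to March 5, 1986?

388

February 10, 1985 → February 10, 1986: 365 days.
February 1986: 28 − 10 = 18 days remain (1986 is not a leap year, so February has 28 days).
March 1–5, 1986: 5 days.
Residual: 23 days.
Total: 388 days.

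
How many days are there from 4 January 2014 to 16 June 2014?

163

January 2014: 31 − 4 = 27 days remain.
Then February 2014 (28), March (31), April (30), May (31): 28 + 31 + 30 + 31 = 120 days.
June 1–16, 2014: 16 days.
Total: 27 + 120 + 16 = 163 days.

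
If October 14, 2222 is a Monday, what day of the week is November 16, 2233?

Saturday

From October 14, 2222 to October 14, 2233: 11 years, of which 3 contain a Feb 29 — 8×365 + 3×366 = 4018 days.
October 2233: 31 − 14 = 17 days remain.
November 1–16, 2233: 16 days.
Residual: 33 days.
Total: 4051 days.
4051 mod 7 = 5, so 5 days after Monday is Saturday.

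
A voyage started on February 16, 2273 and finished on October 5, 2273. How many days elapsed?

February 2273: 28 − 16 = 12 days remain (2273 is not a leap year, so February has 28 days).
Then March (31), April (30), May (31), June (30), July (31), August (31), September (30): 31 + 30 + 31 + 30 + 31 + 31 + 30 = 214 days.
October 1–5, 2273: 5 days.
Total: 12 + 214 + 5 = 231 days.

231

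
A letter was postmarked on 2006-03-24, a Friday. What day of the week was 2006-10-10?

March 2006: 31 − 24 = 7 days remain.
Then April (30), May (31), June (30), July (31), August (31), September (30): 30 + 31 + 30 + 31 + 31 + 30 = 183 days.
October 1–10, 2006: 10 days.
Total: 7 + 183 + 10 = 200 days.
200 mod 7 = 4, so 4 days after Friday is Tuesday.

Tuesday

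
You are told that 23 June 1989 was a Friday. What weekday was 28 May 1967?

Count forward from the earlier date (May 28, 1967) to the later (June 23, 1989):
Day-of-year of May 28, 1967: 148.
Day-of-year of June 23, 1989: 174.
1967 has 365 days, so 365 − 148 = 217 days remain in 1967.
Full years 1968–1988: 15 common + 6 leap = 15×365 + 6×366 = 7671 days.
Total: 217 + 7671 + 174 = 8062 days.
8062 mod 7 = 5, so 5 days before Friday is Sunday.

Sunday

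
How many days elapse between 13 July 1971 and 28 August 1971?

July 1971: 31 − 13 = 18 days remain.
August 1–28, 1971: 28 days.
Total: 18 + 28 = 46 days.

46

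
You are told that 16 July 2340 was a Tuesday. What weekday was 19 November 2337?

Friday

Count forward from the earlier date (November 19, 2337) to the later (July 16, 2340):
Day-of-year of November 19, 2337: 323.
Day-of-year of July 16, 2340: 198.
2337 has 365 days, so 365 − 323 = 42 days remain in 2337.
Full years: 2338: 365; 2339: 365. Sum = 730.
Total: 42 + 730 + 198 = 970 days.
970 mod 7 = 4, so 4 days before Tuesday is Friday.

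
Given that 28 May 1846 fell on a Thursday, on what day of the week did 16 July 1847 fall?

Friday

May 1846: 31 − 28 = 3 days remain.
Then 13 full months totalling 395 days.
July 1–16, 1847: 16 days.
Total: 3 + 395 + 16 = 414 days.
414 mod 7 = 1, so 1 day after Thursday is Friday.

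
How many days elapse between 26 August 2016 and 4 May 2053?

From August 26, 2016 to August 26, 2052: 36 years, of which 9 contain a Feb 29 — 27×365 + 9×366 = 13149 days.
August 2052: 31 − 26 = 5 days remain.
Then September (30), October (31), November (30), December (31), January (31), February 2053 (28), March (31), April (30): 30 + 31 + 30 + 31 + 31 + 28 + 31 + 30 = 242 days.
May 1–4, 2053: 4 days.
Residual: 251 days.
Total: 13400 days.

13400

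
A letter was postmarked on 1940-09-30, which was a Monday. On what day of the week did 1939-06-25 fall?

Count forward from the earlier date (June 25, 1939) to the later (September 30, 1940):
June 25, 1939 → June 25, 1940: 366 days (1940 is a leap year).
June 1940: 30 − 25 = 5 days remain.
Then July (31), August (31): 31 + 31 = 62 days.
September 1–30, 1940: 30 days.
Residual: 97 days.
Total: 463 days.
463 mod 7 = 1, so 1 day before Monday is Sunday.

Sunday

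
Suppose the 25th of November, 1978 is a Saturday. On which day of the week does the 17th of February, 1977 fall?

Count forward from the earlier date (February 17, 1977) to the later (November 25, 1978):
February 1977: 28 − 17 = 11 days remain (1977 is not a leap year, so February has 28 days).
Then 20 full months totalling 610 days.
November 1–25, 1978: 25 days.
Total: 11 + 610 + 25 = 646 days.
646 mod 7 = 2, so 2 days before Saturday is Thursday.

Thursday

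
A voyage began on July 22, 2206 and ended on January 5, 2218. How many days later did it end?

4185

From July 22, 2206 to July 22, 2217: 11 years, of which 3 contain a Feb 29 — 8×365 + 3×366 = 4018 days.
July 2217: 31 − 22 = 9 days remain.
Then August (31), September (30), October (31), November (30), December (31): 31 + 30 + 31 + 30 + 31 = 153 days.
January 1–5, 2218: 5 days.
Residual: 167 days.
Total: 4185 days.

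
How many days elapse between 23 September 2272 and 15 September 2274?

722

Day-of-year of September 23, 2272: 267.
Day-of-year of September 15, 2274: 258.
2272 has 366 days, so 366 − 267 = 99 days remain in 2272.
Full years: 2273: 365. Sum = 365.
Total: 99 + 365 + 258 = 722 days.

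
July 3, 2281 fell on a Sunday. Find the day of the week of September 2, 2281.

Friday

July 2281: 31 − 3 = 28 days remain.
Then August (31): 31 days.
September 1–2, 2281: 2 days.
Total: 28 + 31 + 2 = 61 days.
61 mod 7 = 5, so 5 days after Sunday is Friday.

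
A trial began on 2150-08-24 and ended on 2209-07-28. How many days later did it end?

Day-of-year of August 24, 2150: 236.
Day-of-year of July 28, 2209: 209.
2150 has 365 days, so 365 − 236 = 129 days remain in 2150.
Full years 2151–2208: 44 common + 14 leap = 44×365 + 14×366 = 21184 days.
Total: 129 + 21184 + 209 = 21522 days.

21522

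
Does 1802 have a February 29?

No

1802 is not a leap year.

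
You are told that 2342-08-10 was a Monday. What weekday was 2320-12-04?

Count forward from the earlier date (December 4, 2320) to the later (August 10, 2342):
Day-of-year of December 4, 2320: 339.
Day-of-year of August 10, 2342: 222.
2320 has 366 days, so 366 − 339 = 27 days remain in 2320.
Full years 2321–2341: 16 common + 5 leap = 16×365 + 5×366 = 7670 days.
Total: 27 + 7670 + 222 = 7919 days.
7919 mod 7 = 2, so 2 days before Monday is Saturday.

Saturday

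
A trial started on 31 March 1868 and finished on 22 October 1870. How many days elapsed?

Day-of-year of March 31, 1868: 91.
Day-of-year of October 22, 1870: 295.
1868 has 366 days, so 366 − 91 = 275 days remain in 1868.
Full years: 1869: 365. Sum = 365.
Total: 275 + 365 + 295 = 935 days.

935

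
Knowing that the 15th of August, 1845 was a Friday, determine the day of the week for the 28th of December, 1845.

Sunday

August 1845: 31 − 15 = 16 days remain.
Then September (30), October (31), November (30): 30 + 31 + 30 = 91 days.
December 1–28, 1845: 28 days.
Total: 16 + 91 + 28 = 135 days.
135 mod 7 = 2, so 2 days after Friday is Sunday.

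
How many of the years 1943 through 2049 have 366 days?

Years divisible by 4: 1944, 1948, …, 2048 — 27 in all.
2000 is divisible by 400, so still leap.
No century exceptions apply. Count: 27.

27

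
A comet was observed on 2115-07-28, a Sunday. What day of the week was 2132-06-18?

Wednesday

Day-of-year of July 28, 2115: 209.
Day-of-year of June 18, 2132: 170.
2115 has 365 days, so 365 − 209 = 156 days remain in 2115.
Full years 2116–2131: 12 common + 4 leap = 12×365 + 4×366 = 5844 days.
Total: 156 + 5844 + 170 = 6170 days.
6170 mod 7 = 3, so 3 days after Sunday is Wednesday.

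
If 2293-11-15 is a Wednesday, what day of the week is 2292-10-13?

Count forward from the earlier date (October 13, 2292) to the later (November 15, 2293):
October 13, 2292 → October 13, 2293: 365 days.
October 2293: 31 − 13 = 18 days remain.
November 1–15, 2293: 15 days.
Residual: 33 days.
Total: 398 days.
398 mod 7 = 6, so 6 days before Wednesday is Thursday.

Thursday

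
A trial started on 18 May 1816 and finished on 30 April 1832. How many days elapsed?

From May 18, 1816 to May 18, 1831: 15 years, of which 3 contain a Feb 29 — 12×365 + 3×366 = 5478 days.
May 1831: 31 − 18 = 13 days remain.
Then 10 full months totalling 305 days.
April 1–30, 1832: 30 days.
Residual: 348 days.
Total: 5826 days.

5826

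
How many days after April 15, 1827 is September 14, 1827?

April 1827: 30 − 15 = 15 days remain.
Then May (31), June (30), July (31), August (31): 31 + 30 + 31 + 31 = 123 days.
September 1–14, 1827: 14 days.
Total: 15 + 123 + 14 = 152 days.

152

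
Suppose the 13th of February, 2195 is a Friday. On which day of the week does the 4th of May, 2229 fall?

From February 13, 2195 to February 13, 2229: 34 years, of which 8 contain a Feb 29 — 26×365 + 8×366 = 12418 days.
(2200 is not a leap year (divisible by 100 but not 400).)
February 2229: 28 − 13 = 15 days remain (2229 is not a leap year, so February has 28 days).
Then March (31), April (30): 31 + 30 = 61 days.
May 1–4, 2229: 4 days.
Residual: 80 days.
Total: 12498 days.
12498 mod 7 = 3, so 3 days after Friday is Monday.

Monday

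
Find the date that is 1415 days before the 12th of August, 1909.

the 27th of September, 1905

Count 1415 days before August 12, 1909:
Day-of-year of September 27, 1905: 270.
Day-of-year of August 12, 1909: 224.
1905 has 365 days, so 365 − 270 = 95 days remain in 1905.
Full years: 1906: 365; 1907: 365; 1908: 366. Sum = 1096.
Total: 95 + 1096 + 224 = 1415 days.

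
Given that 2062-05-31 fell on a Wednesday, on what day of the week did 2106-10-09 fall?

Day-of-year of May 31, 2062: 151.
Day-of-year of October 9, 2106: 282.
2062 has 365 days, so 365 − 151 = 214 days remain in 2062.
Full years 2063–2105: 33 common + 10 leap = 33×365 + 10×366 = 15705 days.
Total: 214 + 15705 + 282 = 16201 days.
16201 mod 7 = 3, so 3 days after Wednesday is Saturday.

Saturday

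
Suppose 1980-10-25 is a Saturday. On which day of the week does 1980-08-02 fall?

Count forward from the earlier date (August 2, 1980) to the later (October 25, 1980):
August 1980: 31 − 2 = 29 days remain.
Then September (30): 30 days.
October 1–25, 1980: 25 days.
Total: 29 + 30 + 25 = 84 days.
84 is a multiple of 7, so 1980-08-02 falls on the same weekday: Saturday.

Saturday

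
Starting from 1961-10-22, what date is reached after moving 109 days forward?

1962-02-08

Count 109 days after October 22, 1961:
October 1961: 31 − 22 = 9 days remain.
Then November (30), December (31), January (31): 30 + 31 + 31 = 92 days.
February 1–8, 1962: 8 days (1962 is not a leap year).
Total: 9 + 92 + 8 = 109 days.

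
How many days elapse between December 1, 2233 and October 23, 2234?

Day-of-year of December 1, 2233: 335.
Day-of-year of October 23, 2234: 296.
2233 has 365 days, so 365 − 335 = 30 days remain in 2233.
Total: 30 + 296 = 326 days.

326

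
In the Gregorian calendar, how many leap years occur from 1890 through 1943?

Years divisible by 4: 1892, 1896, …, 1940 — 13 in all.
Of these, 1900 is divisible by 100 but not 400, so not leap.
Leap years: 13 − 1 = 12.

12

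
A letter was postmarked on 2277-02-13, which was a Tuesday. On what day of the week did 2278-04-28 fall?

Sunday

Day-of-year of February 13, 2277: 44.
Day-of-year of April 28, 2278: 118.
2277 has 365 days, so 365 − 44 = 321 days remain in 2277.
Total: 321 + 118 = 439 days.
439 mod 7 = 5, so 5 days after Tuesday is Sunday.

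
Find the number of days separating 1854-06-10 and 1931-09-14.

Day-of-year of June 10, 1854: 161.
Day-of-year of September 14, 1931: 257.
1854 has 365 days, so 365 − 161 = 204 days remain in 1854.
Full years 1855–1930: 58 common + 18 leap = 58×365 + 18×366 = 27758 days.
Total: 204 + 27758 + 257 = 28219 days.

28219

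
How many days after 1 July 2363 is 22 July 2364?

387

Day-of-year of July 1, 2363: 182.
Day-of-year of July 22, 2364: 204.
2363 has 365 days, so 365 − 182 = 183 days remain in 2363.
Total: 183 + 204 = 387 days.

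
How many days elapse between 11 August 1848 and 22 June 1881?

Day-of-year of August 11, 1848: 224.
Day-of-year of June 22, 1881: 173.
1848 has 366 days, so 366 − 224 = 142 days remain in 1848.
Full years 1849–1880: 24 common + 8 leap = 24×365 + 8×366 = 11688 days.
Total: 142 + 11688 + 173 = 12003 days.

12003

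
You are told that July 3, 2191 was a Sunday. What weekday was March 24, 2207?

From July 3, 2191 to July 3, 2206: 15 years, of which 3 contain a Feb 29 — 12×365 + 3×366 = 5478 days.
(2200 is not a leap year (divisible by 100 but not 400).)
July 2206: 31 − 3 = 28 days remain.
Then August (31), September (30), October (31), November (30), December (31), January (31), February 2207 (28): 31 + 30 + 31 + 30 + 31 + 31 + 28 = 212 days.
March 1–24, 2207: 24 days.
Residual: 264 days.
Total: 5742 days.
5742 mod 7 = 2, so 2 days after Sunday is Tuesday.

Tuesday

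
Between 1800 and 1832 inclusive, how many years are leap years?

8

Years divisible by 4 in [1800, 1832]: 1800, 1804, 1808, 1812, 1816, 1820, 1824, 1828, 1832.
Of these, 1800 is divisible by 100 but not 400, so not leap.
Leap years: 9 − 1 = 8.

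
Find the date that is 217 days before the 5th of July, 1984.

the 1st of December, 1983

Count 217 days before July 5, 1984:
December 1983: 31 − 1 = 30 days remain.
Then January (31), February 1984 (29), March (31), April (30), May (31), June (30): 31 + 29 + 31 + 30 + 31 + 30 = 182 days.
July 1–5, 1984: 5 days.
Total: 30 + 182 + 5 = 217 days.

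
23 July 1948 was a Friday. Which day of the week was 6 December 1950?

July 1948: 31 − 23 = 8 days remain.
Then 28 full months totalling 852 days.
December 1–6, 1950: 6 days.
Total: 8 + 852 + 6 = 866 days.
866 mod 7 = 5, so 5 days after Friday is Wednesday.

Wednesday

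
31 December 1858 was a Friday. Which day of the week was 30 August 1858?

Monday

Count forward from the earlier date (August 30, 1858) to the later (December 31, 1858):
August 1858: 31 − 30 = 1 day remains.
Then September (30), October (31), November (30): 30 + 31 + 30 = 91 days.
December 1–31, 1858: 31 days.
Total: 1 + 91 + 31 = 123 days.
123 mod 7 = 4, so 4 days before Friday is Monday.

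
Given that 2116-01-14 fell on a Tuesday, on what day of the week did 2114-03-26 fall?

Monday

Count forward from the earlier date (March 26, 2114) to the later (January 14, 2116):
March 26, 2114 → March 26, 2115: 365 days.
March 2115: 31 − 26 = 5 days remain.
Then 9 full months totalling 275 days.
January 1–14, 2116: 14 days.
Residual: 294 days.
Total: 659 days.
659 mod 7 = 1, so 1 day before Tuesday is Monday.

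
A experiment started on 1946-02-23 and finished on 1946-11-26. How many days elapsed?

February 1946: 28 − 23 = 5 days remain (1946 is not a leap year, so February has 28 days).
Then March (31), April (30), May (31), June (30), July (31), August (31), September (30), October (31): 31 + 30 + 31 + 30 + 31 + 31 + 30 + 31 = 245 days.
November 1–26, 1946: 26 days.
Total: 5 + 245 + 26 = 276 days.

276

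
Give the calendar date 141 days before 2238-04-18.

2237-11-28

Count 141 days before April 18, 2238:
November 2237: 30 − 28 = 2 days remain.
Then December (31), January (31), February 2238 (28), March (31): 31 + 31 + 28 + 31 = 121 days.
April 1–18, 2238: 18 days.
Residual: 141 days.
Total: 141 days.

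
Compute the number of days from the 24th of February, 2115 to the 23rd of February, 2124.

Day-of-year of February 24, 2115: 55.
Day-of-year of February 23, 2124: 54.
2115 has 365 days, so 365 − 55 = 310 days remain in 2115.
Full years 2116–2123: 6 common + 2 leap = 6×365 + 2×366 = 2922 days.
Total: 310 + 2922 + 54 = 3286 days.

3286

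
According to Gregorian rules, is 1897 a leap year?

No

1897 is not a leap year.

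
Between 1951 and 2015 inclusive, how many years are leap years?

Years divisible by 4: 1952, 1956, …, 2012 — 16 in all.
2000 is divisible by 400, so still leap.
No century exceptions apply. Count: 16.

16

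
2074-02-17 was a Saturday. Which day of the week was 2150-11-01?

Sunday

Day-of-year of February 17, 2074: 48.
Day-of-year of November 1, 2150: 305.
2074 has 365 days, so 365 − 48 = 317 days remain in 2074.
Full years 2075–2149: 57 common + 18 leap = 57×365 + 18×366 = 27393 days.
Total: 317 + 27393 + 305 = 28015 days.
28015 mod 7 = 1, so 1 day after Saturday is Sunday.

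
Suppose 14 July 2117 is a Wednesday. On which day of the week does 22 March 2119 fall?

Day-of-year of July 14, 2117: 195.
Day-of-year of March 22, 2119: 81.
2117 has 365 days, so 365 − 195 = 170 days remain in 2117.
Full years: 2118: 365. Sum = 365.
Total: 170 + 365 + 81 = 616 days.
616 is a multiple of 7, so 22 March 2119 falls on the same weekday: Wednesday.

Wednesday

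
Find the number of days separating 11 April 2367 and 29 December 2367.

262

April 2367: 30 − 11 = 19 days remain.
Then May (31), June (30), July (31), August (31), September (30), October (31), November (30): 31 + 30 + 31 + 31 + 30 + 31 + 30 = 214 days.
December 1–29, 2367: 29 days.
Total: 19 + 214 + 29 = 262 days.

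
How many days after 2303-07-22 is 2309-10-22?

Day-of-year of July 22, 2303: 203.
Day-of-year of October 22, 2309: 295.
2303 has 365 days, so 365 − 203 = 162 days remain in 2303.
Full years: 2304: 366; 2305: 365; 2306: 365; 2307: 365; 2308: 366. Sum = 1827.
Total: 162 + 1827 + 295 = 2284 days.

2284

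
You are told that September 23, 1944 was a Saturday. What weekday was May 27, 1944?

Saturday

Count forward from the earlier date (May 27, 1944) to the later (September 23, 1944):
May 1944: 31 − 27 = 4 days remain.
Then June (30), July (31), August (31): 30 + 31 + 31 = 92 days.
September 1–23, 1944: 23 days.
Total: 4 + 92 + 23 = 119 days.
119 is a multiple of 7, so May 27, 1944 falls on the same weekday: Saturday.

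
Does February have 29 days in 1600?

Yes

1600 is a leap year (divisible by 400).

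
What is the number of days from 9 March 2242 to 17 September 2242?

March 2242: 31 − 9 = 22 days remain.
Then April (30), May (31), June (30), July (31), August (31): 30 + 31 + 30 + 31 + 31 = 153 days.
September 1–17, 2242: 17 days.
Total: 22 + 153 + 17 = 192 days.

192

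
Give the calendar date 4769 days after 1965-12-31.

1979-01-21

Count 4769 days after December 31, 1965:
From December 31, 1965 to December 31, 1978: 13 years, of which 3 contain a Feb 29 — 10×365 + 3×366 = 4748 days.
December 1978: 31 − 31 = 0 days remain.
January 1–21, 1979: 21 days.
Residual: 21 days.
Total: 4769 days.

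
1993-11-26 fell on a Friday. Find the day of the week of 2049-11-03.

Day-of-year of November 26, 1993: 330.
Day-of-year of November 3, 2049: 307.
1993 has 365 days, so 365 − 330 = 35 days remain in 1993.
Full years 1994–2048: 41 common + 14 leap = 41×365 + 14×366 = 20089 days.
Total: 35 + 20089 + 307 = 20431 days.
20431 mod 7 = 5, so 5 days after Friday is Wednesday.

Wednesday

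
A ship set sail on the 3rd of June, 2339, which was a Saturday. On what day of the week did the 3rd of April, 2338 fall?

Count forward from the earlier date (April 3, 2338) to the later (June 3, 2339):
April 2338: 30 − 3 = 27 days remain.
Then 13 full months totalling 396 days.
June 1–3, 2339: 3 days.
Total: 27 + 396 + 3 = 426 days.
426 mod 7 = 6, so 6 days before Saturday is Sunday.

Sunday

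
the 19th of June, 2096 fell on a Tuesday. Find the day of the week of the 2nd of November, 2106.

Day-of-year of June 19, 2096: 171.
Day-of-year of November 2, 2106: 306.
2096 has 366 days, so 366 − 171 = 195 days remain in 2096.
Full years 2097–2105: 8 common + 1 leap = 8×365 + 1×366 = 3286 days.
Total: 195 + 3286 + 306 = 3787 days.
3787 is a multiple of 7, so the 2nd of November, 2106 falls on the same weekday: Tuesday.

Tuesday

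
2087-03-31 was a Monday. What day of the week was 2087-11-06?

March 2087: 31 − 31 = 0 days remain.
Then April (30), May (31), June (30), July (31), August (31), September (30), October (31): 30 + 31 + 30 + 31 + 31 + 30 + 31 = 214 days.
November 1–6, 2087: 6 days.
Total: 0 + 214 + 6 = 220 days.
220 mod 7 = 3, so 3 days after Monday is Thursday.

Thursday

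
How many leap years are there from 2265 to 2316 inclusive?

Years divisible by 4: 2268, 2272, …, 2316 — 13 in all.
Of these, 2300 is divisible by 100 but not 400, so not leap.
Leap years: 13 − 1 = 12.

12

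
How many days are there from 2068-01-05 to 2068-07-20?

197

January 2068: 31 − 5 = 26 days remain.
Then February 2068 (29), March (31), April (30), May (31), June (30): 29 + 31 + 30 + 31 + 30 = 151 days.
July 1–20, 2068: 20 days.
Total: 26 + 151 + 20 = 197 days.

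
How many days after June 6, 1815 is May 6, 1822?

2526

Day-of-year of June 6, 1815: 157.
Day-of-year of May 6, 1822: 126.
1815 has 365 days, so 365 − 157 = 208 days remain in 1815.
Full years: 1816: 366; 1817: 365; 1818: 365; 1819: 365; 1820: 366; 1821: 365. Sum = 2192.
Total: 208 + 2192 + 126 = 2526 days.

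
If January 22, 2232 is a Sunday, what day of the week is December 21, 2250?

Saturday

Day-of-year of January 22, 2232: 22.
Day-of-year of December 21, 2250: 355.
2232 has 366 days, so 366 − 22 = 344 days remain in 2232.
Full years 2233–2249: 13 common + 4 leap = 13×365 + 4×366 = 6209 days.
Total: 344 + 6209 + 355 = 6908 days.
6908 mod 7 = 6, so 6 days after Sunday is Saturday.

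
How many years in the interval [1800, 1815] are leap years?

Years divisible by 4 in [1800, 1815]: 1800, 1804, 1808, 1812.
Of these, 1800 is divisible by 100 but not 400, so not leap.
Leap years: 4 − 1 = 3.

3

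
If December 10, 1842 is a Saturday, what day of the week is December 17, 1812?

Thursday

Count forward from the earlier date (December 17, 1812) to the later (December 10, 1842):
From December 17, 1812 to December 17, 1841: 29 years, of which 7 contain a Feb 29 — 22×365 + 7×366 = 10592 days.
December 1841: 31 − 17 = 14 days remain.
Then 11 full months totalling 334 days.
December 1–10, 1842: 10 days.
Residual: 358 days.
Total: 10950 days.
10950 mod 7 = 2, so 2 days before Saturday is Thursday.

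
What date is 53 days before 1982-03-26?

1982-02-01

Count 53 days before March 26, 1982:
February 1982: 28 − 1 = 27 days remain (1982 is not a leap year, so February has 28 days).
March 1–26, 1982: 26 days.
Total: 27 + 26 = 53 days.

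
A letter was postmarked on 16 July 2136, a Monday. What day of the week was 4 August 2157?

Thursday

From July 16, 2136 to July 16, 2157: 21 years, of which 5 contain a Feb 29 — 16×365 + 5×366 = 7670 days.
July 2157: 31 − 16 = 15 days remain.
August 1–4, 2157: 4 days.
Residual: 19 days.
Total: 7689 days.
7689 mod 7 = 3, so 3 days after Monday is Thursday.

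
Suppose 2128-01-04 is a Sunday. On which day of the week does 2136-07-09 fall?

Day-of-year of January 4, 2128: 4.
Day-of-year of July 9, 2136: 191.
2128 has 366 days, so 366 − 4 = 362 days remain in 2128.
Full years 2129–2135: 6 common + 1 leap = 6×365 + 1×366 = 2556 days.
Total: 362 + 2556 + 191 = 3109 days.
3109 mod 7 = 1, so 1 day after Sunday is Monday.

Monday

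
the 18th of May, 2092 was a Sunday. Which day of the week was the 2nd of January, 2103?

From May 18, 2092 to May 18, 2102: 10 years, of which 1 contains a Feb 29 — 9×365 + 1×366 = 3651 days.
(2100 is not a leap year (divisible by 100 but not 400).)
May 2102: 31 − 18 = 13 days remain.
Then June (30), July (31), August (31), September (30), October (31), November (30), December (31): 30 + 31 + 31 + 30 + 31 + 30 + 31 = 214 days.
January 1–2, 2103: 2 days.
Residual: 229 days.
Total: 3880 days.
3880 mod 7 = 2, so 2 days after Sunday is Tuesday.

Tuesday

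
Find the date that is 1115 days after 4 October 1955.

23 October 1958

Count 1115 days after October 4, 1955:
Day-of-year of October 4, 1955: 277.
Day-of-year of October 23, 1958: 296.
1955 has 365 days, so 365 − 277 = 88 days remain in 1955.
Full years: 1956: 366; 1957: 365. Sum = 731.
Total: 88 + 731 + 296 = 1115 days.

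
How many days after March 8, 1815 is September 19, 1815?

195

March 1815: 31 − 8 = 23 days remain.
Then April (30), May (31), June (30), July (31), August (31): 30 + 31 + 30 + 31 + 31 = 153 days.
September 1–19, 1815: 19 days.
Total: 23 + 153 + 19 = 195 days.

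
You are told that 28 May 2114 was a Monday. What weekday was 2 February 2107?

Count forward from the earlier date (February 2, 2107) to the later (May 28, 2114):
From February 2, 2107 to February 2, 2114: 7 years, of which 2 contain a Feb 29 — 5×365 + 2×366 = 2557 days.
February 2114: 28 − 2 = 26 days remain (2114 is not a leap year, so February has 28 days).
Then March (31), April (30): 31 + 30 = 61 days.
May 1–28, 2114: 28 days.
Residual: 115 days.
Total: 2672 days.
2672 mod 7 = 5, so 5 days before Monday is Wednesday.

Wednesday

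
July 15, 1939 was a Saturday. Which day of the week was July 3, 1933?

Monday

Count forward from the earlier date (July 3, 1933) to the later (July 15, 1939):
July 3, 1933 → July 3, 1934: 365 days.
July 3, 1934 → July 3, 1935: 365 days.
July 3, 1935 → July 3, 1936: 366 days (1936 is a leap year).
July 3, 1936 → July 3, 1937: 365 days.
July 3, 1937 → July 3, 1938: 365 days.
July 3, 1938 → July 3, 1939: 365 days.
Within July 1939: 15 − 3 = 12 days.
Total: 2203 days.
2203 mod 7 = 5, so 5 days before Saturday is Monday.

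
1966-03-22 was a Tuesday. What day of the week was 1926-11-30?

Count forward from the earlier date (November 30, 1926) to the later (March 22, 1966):
From November 30, 1926 to November 30, 1965: 39 years, of which 10 contain a Feb 29 — 29×365 + 10×366 = 14245 days.
November 1965: 30 − 30 = 0 days remain.
Then December (31), January (31), February 1966 (28): 31 + 31 + 28 = 90 days.
March 1–22, 1966: 22 days.
Residual: 112 days.
Total: 14357 days.
14357 is a multiple of 7, so 1926-11-30 falls on the same weekday: Tuesday.

Tuesday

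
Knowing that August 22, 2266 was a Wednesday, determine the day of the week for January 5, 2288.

Thursday

From August 22, 2266 to August 22, 2287: 21 years, of which 5 contain a Feb 29 — 16×365 + 5×366 = 7670 days.
August 2287: 31 − 22 = 9 days remain.
Then September (30), October (31), November (30), December (31): 30 + 31 + 30 + 31 = 122 days.
January 1–5, 2288: 5 days.
Residual: 136 days.
Total: 7806 days.
7806 mod 7 = 1, so 1 day after Wednesday is Thursday.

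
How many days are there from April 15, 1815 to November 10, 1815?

209

April 1815: 30 − 15 = 15 days remain.
Then May (31), June (30), July (31), August (31), September (30), October (31): 31 + 30 + 31 + 31 + 30 + 31 = 184 days.
November 1–10, 1815: 10 days.
Total: 15 + 184 + 10 = 209 days.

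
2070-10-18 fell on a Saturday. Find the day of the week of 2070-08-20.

Wednesday

Count forward from the earlier date (August 20, 2070) to the later (October 18, 2070):
August 2070: 31 − 20 = 11 days remain.
Then September (30): 30 days.
October 1–18, 2070: 18 days.
Total: 11 + 30 + 18 = 59 days.
59 mod 7 = 3, so 3 days before Saturday is Wednesday.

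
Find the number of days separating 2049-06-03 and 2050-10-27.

511

Day-of-year of June 3, 2049: 154.
Day-of-year of October 27, 2050: 300.
2049 has 365 days, so 365 − 154 = 211 days remain in 2049.
Total: 211 + 300 = 511 days.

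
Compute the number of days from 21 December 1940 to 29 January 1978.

13553

From December 21, 1940 to December 21, 1977: 37 years, of which 9 contain a Feb 29 — 28×365 + 9×366 = 13514 days.
December 1977: 31 − 21 = 10 days remain.
January 1–29, 1978: 29 days.
Residual: 39 days.
Total: 13553 days.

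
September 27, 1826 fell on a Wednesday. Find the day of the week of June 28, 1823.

Saturday

Count forward from the earlier date (June 28, 1823) to the later (September 27, 1826):
June 28, 1823 → June 28, 1824: 366 days (1824 is a leap year).
June 28, 1824 → June 28, 1825: 365 days.
June 28, 1825 → June 28, 1826: 365 days.
June 1826: 30 − 28 = 2 days remain.
Then July (31), August (31): 31 + 31 = 62 days.
September 1–27, 1826: 27 days.
Residual: 91 days.
Total: 1187 days.
1187 mod 7 = 4, so 4 days before Wednesday is Saturday.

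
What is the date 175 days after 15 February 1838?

9 August 1838

Count 175 days after February 15, 1838:
February 1838: 28 − 15 = 13 days remain (1838 is not a leap year, so February has 28 days).
Then March (31), April (30), May (31), June (30), July (31): 31 + 30 + 31 + 30 + 31 = 153 days.
August 1–9, 1838: 9 days.
Total: 13 + 153 + 9 = 175 days.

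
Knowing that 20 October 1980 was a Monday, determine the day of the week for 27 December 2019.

Friday

From October 20, 1980 to October 20, 2019: 39 years, of which 9 contain a Feb 29 — 30×365 + 9×366 = 14244 days.
(2000 is a leap year (divisible by 400).)
October 2019: 31 − 20 = 11 days remain.
Then November (30): 30 days.
December 1–27, 2019: 27 days.
Residual: 68 days.
Total: 14312 days.
14312 mod 7 = 4, so 4 days after Monday is Friday.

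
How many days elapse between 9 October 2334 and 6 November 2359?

Day-of-year of October 9, 2334: 282.
Day-of-year of November 6, 2359: 310.
2334 has 365 days, so 365 − 282 = 83 days remain in 2334.
Full years 2335–2358: 18 common + 6 leap = 18×365 + 6×366 = 8766 days.
Total: 83 + 8766 + 310 = 9159 days.

9159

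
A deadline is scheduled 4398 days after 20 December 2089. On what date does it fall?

5 January 2102

Count 4398 days after December 20, 2089:
Day-of-year of December 20, 2089: 354.
Day-of-year of January 5, 2102: 5.
2089 has 365 days, so 365 − 354 = 11 days remain in 2089.
Full years 2090–2101: 10 common + 2 leap = 10×365 + 2×366 = 4382 days.
Total: 11 + 4382 + 5 = 4398 days.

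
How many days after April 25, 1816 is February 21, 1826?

3589

From April 25, 1816 to April 25, 1825: 9 years, of which 2 contain a Feb 29 — 7×365 + 2×366 = 3287 days.
April 1825: 30 − 25 = 5 days remain.
Then 9 full months totalling 276 days.
February 1–21, 1826: 21 days (1826 is not a leap year).
Residual: 302 days.
Total: 3589 days.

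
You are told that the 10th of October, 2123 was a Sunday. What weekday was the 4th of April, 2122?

Saturday

Count forward from the earlier date (April 4, 2122) to the later (October 10, 2123):
Day-of-year of April 4, 2122: 94.
Day-of-year of October 10, 2123: 283.
2122 has 365 days, so 365 − 94 = 271 days remain in 2122.
Total: 271 + 283 = 554 days.
554 mod 7 = 1, so 1 day before Sunday is Saturday.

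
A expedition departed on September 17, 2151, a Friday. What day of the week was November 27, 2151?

Saturday

September 2151: 30 − 17 = 13 days remain.
Then October (31): 31 days.
November 1–27, 2151: 27 days.
Total: 13 + 31 + 27 = 71 days.
71 mod 7 = 1, so 1 day after Friday is Saturday.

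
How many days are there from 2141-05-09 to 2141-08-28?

May 2141: 31 − 9 = 22 days remain.
Then June (30), July (31): 30 + 31 = 61 days.
August 1–28, 2141: 28 days.
Total: 22 + 61 + 28 = 111 days.

111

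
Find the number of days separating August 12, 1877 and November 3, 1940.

From August 12, 1877 to August 12, 1940: 63 years, of which 15 contain a Feb 29 — 48×365 + 15×366 = 23010 days.
(1900 is not a leap year (divisible by 100 but not 400).)
August 1940: 31 − 12 = 19 days remain.
Then September (30), October (31): 30 + 31 = 61 days.
November 1–3, 1940: 3 days.
Residual: 83 days.
Total: 23093 days.

23093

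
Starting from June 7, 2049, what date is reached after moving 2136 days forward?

April 13, 2055

Count 2136 days after June 7, 2049:
June 7, 2049 → June 7, 2050: 365 days.
June 7, 2050 → June 7, 2051: 365 days.
June 7, 2051 → June 7, 2052: 366 days (2052 is a leap year).
June 7, 2052 → June 7, 2053: 365 days.
June 7, 2053 → June 7, 2054: 365 days.
June 2054: 30 − 7 = 23 days remain.
Then 9 full months totalling 274 days.
April 1–13, 2055: 13 days.
Residual: 310 days.
Total: 2136 days.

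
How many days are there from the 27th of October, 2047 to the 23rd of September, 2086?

Day-of-year of October 27, 2047: 300.
Day-of-year of September 23, 2086: 266.
2047 has 365 days, so 365 − 300 = 65 days remain in 2047.
Full years 2048–2085: 28 common + 10 leap = 28×365 + 10×366 = 13880 days.
Total: 65 + 13880 + 266 = 14211 days.

14211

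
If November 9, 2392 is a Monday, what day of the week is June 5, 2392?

Count forward from the earlier date (June 5, 2392) to the later (November 9, 2392):
June 2392: 30 − 5 = 25 days remain.
Then July (31), August (31), September (30), October (31): 31 + 31 + 30 + 31 = 123 days.
November 1–9, 2392: 9 days.
Total: 25 + 123 + 9 = 157 days.
157 mod 7 = 3, so 3 days before Monday is Friday.

Friday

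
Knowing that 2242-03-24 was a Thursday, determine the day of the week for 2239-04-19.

Count forward from the earlier date (April 19, 2239) to the later (March 24, 2242):
April 19, 2239 → April 19, 2240: 366 days (2240 is a leap year).
April 19, 2240 → April 19, 2241: 365 days.
April 2241: 30 − 19 = 11 days remain.
Then 10 full months totalling 304 days.
March 1–24, 2242: 24 days.
Residual: 339 days.
Total: 1070 days.
1070 mod 7 = 6, so 6 days before Thursday is Friday.

Friday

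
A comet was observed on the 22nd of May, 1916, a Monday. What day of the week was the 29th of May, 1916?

Within May 1916: 29 − 22 = 7 days.
7 is a multiple of 7, so the 29th of May, 1916 falls on the same weekday: Monday.

Monday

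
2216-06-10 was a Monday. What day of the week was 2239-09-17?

Day-of-year of June 10, 2216: 162.
Day-of-year of September 17, 2239: 260.
2216 has 366 days, so 366 − 162 = 204 days remain in 2216.
Full years 2217–2238: 17 common + 5 leap = 17×365 + 5×366 = 8035 days.
Total: 204 + 8035 + 260 = 8499 days.
8499 mod 7 = 1, so 1 day after Monday is Tuesday.

Tuesday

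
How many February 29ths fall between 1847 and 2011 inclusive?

Years divisible by 4: 1848, 1852, …, 2008 — 41 in all.
Of these, 1900 is divisible by 100 but not 400, so not leap.
2000 is divisible by 400, so still leap.
Leap years: 41 − 1 = 40.

40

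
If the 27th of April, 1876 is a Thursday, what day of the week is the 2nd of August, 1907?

Friday

Day-of-year of April 27, 1876: 118.
Day-of-year of August 2, 1907: 214.
1876 has 366 days, so 366 − 118 = 248 days remain in 1876.
Full years 1877–1906: 24 common + 6 leap = 24×365 + 6×366 = 10956 days.
Total: 248 + 10956 + 214 = 11418 days.
11418 mod 7 = 1, so 1 day after Thursday is Friday.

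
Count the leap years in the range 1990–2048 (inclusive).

Years divisible by 4: 1992, 1996, …, 2048 — 15 in all.
2000 is divisible by 400, so still leap.
No century exceptions apply. Count: 15.

15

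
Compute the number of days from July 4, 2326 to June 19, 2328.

716

July 4, 2326 → July 4, 2327: 365 days.
July 2327: 31 − 4 = 27 days remain.
Then 10 full months totalling 305 days.
June 1–19, 2328: 19 days.
Residual: 351 days.
Total: 716 days.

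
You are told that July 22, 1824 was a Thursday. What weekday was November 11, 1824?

July 1824: 31 − 22 = 9 days remain.
Then August (31), September (30), October (31): 31 + 30 + 31 = 92 days.
November 1–11, 1824: 11 days.
Total: 9 + 92 + 11 = 112 days.
112 is a multiple of 7, so November 11, 1824 falls on the same weekday: Thursday.

Thursday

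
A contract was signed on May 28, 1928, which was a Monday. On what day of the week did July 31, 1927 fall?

Sunday

Count forward from the earlier date (July 31, 1927) to the later (May 28, 1928):
Day-of-year of July 31, 1927: 212.
Day-of-year of May 28, 1928: 149.
1927 has 365 days, so 365 − 212 = 153 days remain in 1927.
Total: 153 + 149 = 302 days.
302 mod 7 = 1, so 1 day before Monday is Sunday.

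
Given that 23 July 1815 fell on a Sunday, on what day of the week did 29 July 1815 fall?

Within July 1815: 29 − 23 = 6 days.
6 mod 7 = 6, so 6 days after Sunday is Saturday.

Saturday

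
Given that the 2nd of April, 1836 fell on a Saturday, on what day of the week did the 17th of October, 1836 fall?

April 1836: 30 − 2 = 28 days remain.
Then May (31), June (30), July (31), August (31), September (30): 31 + 30 + 31 + 31 + 30 = 153 days.
October 1–17, 1836: 17 days.
Total: 28 + 153 + 17 = 198 days.
198 mod 7 = 2, so 2 days after Saturday is Monday.

Monday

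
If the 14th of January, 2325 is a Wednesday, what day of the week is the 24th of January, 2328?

January 14, 2325 → January 14, 2326: 365 days.
January 14, 2326 → January 14, 2327: 365 days.
January 14, 2327 → January 14, 2328: 365 days.
Within January 2328: 24 − 14 = 10 days.
Total: 1105 days.
1105 mod 7 = 6, so 6 days after Wednesday is Tuesday.

Tuesday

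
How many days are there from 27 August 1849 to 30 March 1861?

From August 27, 1849 to August 27, 1860: 11 years, of which 3 contain a Feb 29 — 8×365 + 3×366 = 4018 days.
August 1860: 31 − 27 = 4 days remain.
Then September (30), October (31), November (30), December (31), January (31), February 1861 (28): 30 + 31 + 30 + 31 + 31 + 28 = 181 days.
March 1–30, 1861: 30 days.
Residual: 215 days.
Total: 4233 days.

4233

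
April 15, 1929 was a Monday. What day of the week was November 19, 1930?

Wednesday

April 1929: 30 − 15 = 15 days remain.
Then 18 full months totalling 549 days.
November 1–19, 1930: 19 days.
Total: 15 + 549 + 19 = 583 days.
583 mod 7 = 2, so 2 days after Monday is Wednesday.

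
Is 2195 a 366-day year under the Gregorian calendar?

No

2195 is not a leap year.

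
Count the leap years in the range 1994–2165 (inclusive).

42

Years divisible by 4: 1996, 2000, …, 2164 — 43 in all.
Of these, 2100 is divisible by 100 but not 400, so not leap.
2000 is divisible by 400, so still leap.
Leap years: 43 − 1 = 42.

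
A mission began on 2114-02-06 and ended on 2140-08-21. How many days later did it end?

9693

From February 6, 2114 to February 6, 2140: 26 years, of which 6 contain a Feb 29 — 20×365 + 6×366 = 9496 days.
February 2140: 29 − 6 = 23 days remain (2140 is a leap year, so February has 29 days).
Then March (31), April (30), May (31), June (30), July (31): 31 + 30 + 31 + 30 + 31 = 153 days.
August 1–21, 2140: 21 days.
Residual: 197 days.
Total: 9693 days.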